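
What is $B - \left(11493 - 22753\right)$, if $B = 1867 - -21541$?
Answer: $34668$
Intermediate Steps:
$B = 23408$ ($B = 1867 + 21541 = 23408$)
$B - \left(11493 - 22753\right) = 23408 - \left(11493 - 22753\right) = 23408 - -11260 = 23408 + 11260 = 34668$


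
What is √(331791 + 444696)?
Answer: √776487 ≈ 881.18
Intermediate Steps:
√(331791 + 444696) = √776487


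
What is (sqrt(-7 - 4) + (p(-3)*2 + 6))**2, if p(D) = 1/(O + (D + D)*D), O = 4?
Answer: 3158/121 + 134*I*sqrt(11)/11 ≈ 26.099 + 40.403*I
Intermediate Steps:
p(D) = 1/(4 + 2*D**2) (p(D) = 1/(4 + (D + D)*D) = 1/(4 + (2*D)*D) = 1/(4 + 2*D**2))
(sqrt(-7 - 4) + (p(-3)*2 + 6))**2 = (sqrt(-7 - 4) + ((1/(2*(2 + (-3)**2)))*2 + 6))**2 = (sqrt(-11) + ((1/(2*(2 + 9)))*2 + 6))**2 = (I*sqrt(11) + (((1/2)/11)*2 + 6))**2 = (I*sqrt(11) + (((1/2)*(1/11))*2 + 6))**2 = (I*sqrt(11) + ((1/22)*2 + 6))**2 = (I*sqrt(11) + (1/11 + 6))**2 = (I*sqrt(11) + 67/11)**2 = (67/11 + I*sqrt(11))**2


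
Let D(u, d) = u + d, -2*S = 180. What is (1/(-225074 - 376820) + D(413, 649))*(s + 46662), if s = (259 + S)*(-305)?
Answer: -12145017113/2342 ≈ -5.1857e+6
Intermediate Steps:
S = -90 (S = -1/2*180 = -90)
D(u, d) = d + u
s = -51545 (s = (259 - 90)*(-305) = 169*(-305) = -51545)
(1/(-225074 - 376820) + D(413, 649))*(s + 46662) = (1/(-225074 - 376820) + (649 + 413))*(-51545 + 46662) = (1/(-601894) + 1062)*(-4883) = (-1/601894 + 1062)*(-4883) = (639211427/601894)*(-4883) = -12145017113/2342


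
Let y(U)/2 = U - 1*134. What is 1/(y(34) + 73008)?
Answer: 1/72808 ≈ 1.3735e-5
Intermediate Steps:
y(U) = -268 + 2*U (y(U) = 2*(U - 1*134) = 2*(U - 134) = 2*(-134 + U) = -268 + 2*U)
1/(y(34) + 73008) = 1/((-268 + 2*34) + 73008) = 1/((-268 + 68) + 73008) = 1/(-200 + 73008) = 1/72808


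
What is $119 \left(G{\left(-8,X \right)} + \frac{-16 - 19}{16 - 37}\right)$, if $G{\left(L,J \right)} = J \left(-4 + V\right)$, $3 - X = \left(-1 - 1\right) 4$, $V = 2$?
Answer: $- \frac{7259}{3} \approx -2419.7$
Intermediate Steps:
$X = 11$ ($X = 3 - \left(-1 - 1\right) 4 = 3 - \left(-2\right) 4 = 3 - -8 = 3 + 8 = 11$)
$G{\left(L,J \right)} = - 2 J$ ($G{\left(L,J \right)} = J \left(-4 + 2\right) = J \left(-2\right) = - 2 J$)
$119 \left(G{\left(-8,X \right)} + \frac{-16 - 19}{16 - 37}\right) = 119 \left(\left(-2\right) 11 + \frac{-16 - 19}{16 - 37}\right) = 119 \left(-22 - \frac{35}{-21}\right) = 119 \left(-22 - - \frac{5}{3}\right) = 119 \left(-22 + \frac{5}{3}\right) = 119 \left(- \frac{61}{3}\right) = - \frac{7259}{3}$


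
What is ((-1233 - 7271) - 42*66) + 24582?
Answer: 13306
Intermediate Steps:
((-1233 - 7271) - 42*66) + 24582 = (-8504 - 2772) + 24582 = -11276 + 24582 = 13306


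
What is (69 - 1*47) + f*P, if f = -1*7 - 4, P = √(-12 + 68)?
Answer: 22 - 22*√14 ≈ -60.316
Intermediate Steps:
P = 2*√14 (P = √56 = 2*√14 ≈ 7.4833)
f = -11 (f = -7 - 4 = -11)
(69 - 1*47) + f*P = (69 - 1*47) - 22*√14 = (69 - 47) - 22*√14 = 22 - 22*√14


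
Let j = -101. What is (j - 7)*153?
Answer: -16524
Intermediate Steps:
(j - 7)*153 = (-101 - 7)*153 = -108*153 = -16524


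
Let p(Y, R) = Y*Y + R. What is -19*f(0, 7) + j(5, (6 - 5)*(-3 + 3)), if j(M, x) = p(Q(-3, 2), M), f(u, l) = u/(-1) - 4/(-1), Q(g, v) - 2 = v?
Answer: -55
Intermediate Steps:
Q(g, v) = 2 + v
f(u, l) = 4 - u (f(u, l) = u*(-1) - 4*(-1) = -u + 4 = 4 - u)
p(Y, R) = R + Y**2 (p(Y, R) = Y**2 + R = R + Y**2)
j(M, x) = 16 + M (j(M, x) = M + (2 + 2)**2 = M + 4**2 = M + 16 = 16 + M)
-19*f(0, 7) + j(5, (6 - 5)*(-3 + 3)) = -19*(4 - 1*0) + (16 + 5) = -19*(4 + 0) + 21 = -19*4 + 21 = -76 + 21 = -55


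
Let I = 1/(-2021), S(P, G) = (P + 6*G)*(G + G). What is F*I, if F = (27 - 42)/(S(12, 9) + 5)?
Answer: 15/2411053 ≈ 6.2214e-6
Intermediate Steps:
S(P, G) = 2*G*(P + 6*G) (S(P, G) = (P + 6*G)*(2*G) = 2*G*(P + 6*G))
I = -1/2021 ≈ -0.00049480
F = -15/1193 (F = (27 - 42)/(2*9*(12 + 6*9) + 5) = -15/(2*9*(12 + 54) + 5) = -15/(2*9*66 + 5) = -15/(1188 + 5) = -15/1193 ≈ -0.012573)
F*I = -15/1193*(-1/2021) = 15/2411053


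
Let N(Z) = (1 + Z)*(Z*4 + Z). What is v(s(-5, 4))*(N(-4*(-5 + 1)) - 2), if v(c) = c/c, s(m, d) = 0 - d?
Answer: 1358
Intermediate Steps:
s(m, d) = -d
N(Z) = 5*Z*(1 + Z) (N(Z) = (1 + Z)*(4*Z + Z) = (1 + Z)*(5*Z) = 5*Z*(1 + Z))
v(c) = 1
v(s(-5, 4))*(N(-4*(-5 + 1)) - 2) = 1*(5*(-4*(-5 + 1))*(1 - 4*(-5 + 1)) - 2) = 1*(5*(-4*(-4))*(1 - 4*(-4)) - 2) = 1*(5*16*(1 + 16) - 2) = 1*(5*16*17 - 2) = 1*(1360 - 2) = 1*1358 = 1358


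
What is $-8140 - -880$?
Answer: $-7260$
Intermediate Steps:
$-8140 - -880 = -8140 + 880 = -7260$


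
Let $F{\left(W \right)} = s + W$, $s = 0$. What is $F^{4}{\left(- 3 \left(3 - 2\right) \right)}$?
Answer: $81$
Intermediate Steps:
$F{\left(W \right)} = W$ ($F{\left(W \right)} = 0 + W = W$)
$F^{4}{\left(- 3 \left(3 - 2\right) \right)} = \left(- 3 \left(3 - 2\right)\right)^{4} = \left(\left(-3\right) 1\right)^{4} = \left(-3\right)^{4} = 81$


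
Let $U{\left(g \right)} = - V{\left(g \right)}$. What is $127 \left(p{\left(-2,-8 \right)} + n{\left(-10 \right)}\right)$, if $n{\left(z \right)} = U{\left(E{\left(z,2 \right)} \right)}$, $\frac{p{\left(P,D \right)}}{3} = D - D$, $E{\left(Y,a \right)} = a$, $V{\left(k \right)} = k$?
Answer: $-254$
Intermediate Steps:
$p{\left(P,D \right)} = 0$ ($p{\left(P,D \right)} = 3 \left(D - D\right) = 3 \cdot 0 = 0$)
$U{\left(g \right)} = - g$
$n{\left(z \right)} = -2$ ($n{\left(z \right)} = \left(-1\right) 2 = -2$)
$127 \left(p{\left(-2,-8 \right)} + n{\left(-10 \right)}\right) = 127 \left(0 - 2\right) = 127 \left(-2\right) = -254$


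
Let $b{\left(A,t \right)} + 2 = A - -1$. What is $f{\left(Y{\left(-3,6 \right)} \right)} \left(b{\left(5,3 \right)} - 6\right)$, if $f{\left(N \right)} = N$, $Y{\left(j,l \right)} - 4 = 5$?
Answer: $-18$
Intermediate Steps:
$Y{\left(j,l \right)} = 9$ ($Y{\left(j,l \right)} = 4 + 5 = 9$)
$b{\left(A,t \right)} = -1 + A$ ($b{\left(A,t \right)} = -2 + \left(A - -1\right) = -2 + \left(A + 1\right) = -2 + \left(1 + A\right) = -1 + A$)
$f{\left(Y{\left(-3,6 \right)} \right)} \left(b{\left(5,3 \right)} - 6\right) = 9 \left(\left(-1 + 5\right) - 6\right) = 9 \left(4 - 6\right) = 9 \left(-2\right) = -18$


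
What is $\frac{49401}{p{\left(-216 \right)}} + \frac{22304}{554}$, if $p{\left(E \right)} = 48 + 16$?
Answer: $\frac{14397805}{17728} \approx 812.15$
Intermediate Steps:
$p{\left(E \right)} = 64$
$\frac{49401}{p{\left(-216 \right)}} + \frac{22304}{554} = \frac{49401}{64} + \frac{22304}{554} = 49401 \cdot \frac{1}{64} + 22304 \cdot \frac{1}{554} = \frac{49401}{64} + \frac{11152}{277} = \frac{14397805}{17728}$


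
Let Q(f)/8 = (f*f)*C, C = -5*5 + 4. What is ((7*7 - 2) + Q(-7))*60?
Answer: -491100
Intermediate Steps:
C = -21 (C = -25 + 4 = -21)
Q(f) = -168*f**2 (Q(f) = 8*((f*f)*(-21)) = 8*(f**2*(-21)) = 8*(-21*f**2) = -168*f**2)
((7*7 - 2) + Q(-7))*60 = ((7*7 - 2) - 168*(-7)**2)*60 = ((49 - 2) - 168*49)*60 = (47 - 8232)*60 = -8185*60 = -491100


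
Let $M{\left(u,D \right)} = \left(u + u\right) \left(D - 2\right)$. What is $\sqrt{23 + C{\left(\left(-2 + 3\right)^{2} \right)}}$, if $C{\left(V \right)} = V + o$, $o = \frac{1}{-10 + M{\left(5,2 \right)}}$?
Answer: $\frac{\sqrt{2390}}{10} \approx 4.8888$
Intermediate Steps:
$M{\left(u,D \right)} = 2 u \left(-2 + D\right)$
$o = - \frac{1}{10}$ ($o = \frac{1}{-10 + 2 \cdot 5 \left(-2 + 2\right)} = \frac{1}{-10 + 2 \cdot 5 \cdot 0} = \frac{1}{-10 + 0} = \frac{1}{-10} = - \frac{1}{10} \approx -0.1$)
$C{\left(V \right)} = - \frac{1}{10} + V$ ($C{\left(V \right)} = V - \frac{1}{10} = - \frac{1}{10} + V$)
$\sqrt{23 + C{\left(\left(-2 + 3\right)^{2} \right)}} = \sqrt{23 - \left(\frac{1}{10} - \left(-2 + 3\right)^{2}\right)} = \sqrt{23 - \left(\frac{1}{10} - 1^{2}\right)} = \sqrt{23 + \left(- \frac{1}{10} + 1\right)} = \sqrt{23 + \frac{9}{10}} = \sqrt{\frac{239}{10}} = \frac{\sqrt{2390}}{10}$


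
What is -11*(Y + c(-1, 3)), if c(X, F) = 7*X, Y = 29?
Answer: -242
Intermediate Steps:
-11*(Y + c(-1, 3)) = -11*(29 + 7*(-1)) = -11*(29 - 7) = -11*22 = -242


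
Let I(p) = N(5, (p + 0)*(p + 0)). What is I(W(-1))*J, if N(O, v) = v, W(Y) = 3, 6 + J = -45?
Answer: -459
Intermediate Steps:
J = -51 (J = -6 - 45 = -51)
I(p) = p² (I(p) = (p + 0)*(p + 0) = p*p = p²)
I(W(-1))*J = 3²*(-51) = 9*(-51) = -459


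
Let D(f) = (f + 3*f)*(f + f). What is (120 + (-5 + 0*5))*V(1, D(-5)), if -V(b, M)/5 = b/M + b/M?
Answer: -23/4 ≈ -5.7500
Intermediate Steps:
D(f) = 8*f² (D(f) = (4*f)*(2*f) = 8*f²)
V(b, M) = -10*b/M (V(b, M) = -5*(b/M + b/M) = -10*b/M)
(120 + (-5 + 0*5))*V(1, D(-5)) = (120 + (-5 + 0*5))*(-10*1/8*(-5)²) = (120 + (-5 + 0))*(-10*1/8*25) = (120 - 5)*(-10*1/200) = 115*(-10*1*1/200) = 115*(-1/20) = -23/4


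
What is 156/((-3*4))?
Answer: -13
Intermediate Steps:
156/((-3*4)) = 156/(-12) = 156*(-1/12) = -13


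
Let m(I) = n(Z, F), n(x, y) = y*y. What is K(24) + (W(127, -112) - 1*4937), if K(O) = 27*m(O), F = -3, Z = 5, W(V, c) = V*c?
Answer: -18918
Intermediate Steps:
n(x, y) = y²
m(I) = 9 (m(I) = (-3)² = 9)
K(O) = 243 (K(O) = 27*9 = 243)
K(24) + (W(127, -112) - 1*4937) = 243 + (127*(-112) - 1*4937) = 243 + (-14224 - 4937) = 243 - 19161 = -18918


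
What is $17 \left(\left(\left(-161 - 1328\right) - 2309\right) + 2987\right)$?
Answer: $-13787$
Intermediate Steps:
$17 \left(\left(\left(-161 - 1328\right) - 2309\right) + 2987\right) = 17 \left(\left(-1489 - 2309\right) + 2987\right) = 17 \left(-3798 + 2987\right) = 17 \left(-811\right) = -13787$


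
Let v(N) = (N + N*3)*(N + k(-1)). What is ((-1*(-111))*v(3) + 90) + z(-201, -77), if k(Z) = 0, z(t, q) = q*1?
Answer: 4009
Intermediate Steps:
z(t, q) = q
v(N) = 4*N**2 (v(N) = (N + N*3)*(N + 0) = (N + 3*N)*N = (4*N)*N = 4*N**2)
((-1*(-111))*v(3) + 90) + z(-201, -77) = ((-1*(-111))*(4*3**2) + 90) - 77 = (111*(4*9) + 90) - 77 = (111*36 + 90) - 77 = (3996 + 90) - 77 = 4086 - 77 = 4009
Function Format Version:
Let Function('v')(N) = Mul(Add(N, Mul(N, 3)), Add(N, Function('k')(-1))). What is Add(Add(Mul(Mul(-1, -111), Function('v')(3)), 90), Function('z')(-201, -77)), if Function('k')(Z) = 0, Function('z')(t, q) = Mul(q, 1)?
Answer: 4009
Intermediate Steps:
Function('z')(t, q) = q
Function('v')(N) = Mul(4, Pow(N, 2)) (Function('v')(N) = Mul(Add(N, Mul(N, 3)), Add(N, 0)) = Mul(Add(N, Mul(3, N)), N) = Mul(Mul(4, N), N) = Mul(4, Pow(N, 2)))
Add(Add(Mul(Mul(-1, -111), Function('v')(3)), 90), Function('z')(-201, -77)) = Add(Add(Mul(Mul(-1, -111), Mul(4, Pow(3, 2))), 90), -77) = Add(Add(Mul(111, Mul(4, 9)), 90), -77) = Add(Add(Mul(111, 36), 90), -77) = Add(Add(3996, 90), -77) = Add(4086, -77) = 4009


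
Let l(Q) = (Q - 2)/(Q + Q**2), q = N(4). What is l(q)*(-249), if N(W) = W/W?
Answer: 249/2 ≈ 124.50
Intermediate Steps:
N(W) = 1
q = 1
l(Q) = (-2 + Q)/(Q + Q**2)
l(q)*(-249) = ((-2 + 1)/(1*(1 + 1)))*(-249) = (1*(-1)/2)*(-249) = (1*(1/2)*(-1))*(-249) = -1/2*(-249) = 249/2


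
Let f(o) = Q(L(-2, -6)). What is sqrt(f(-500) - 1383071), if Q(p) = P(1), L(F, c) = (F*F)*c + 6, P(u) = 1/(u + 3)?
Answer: I*sqrt(5532283)/2 ≈ 1176.0*I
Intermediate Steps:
P(u) = 1/(3 + u)
L(F, c) = 6 + c*F**2 (L(F, c) = F**2*c + 6 = c*F**2 + 6 = 6 + c*F**2)
Q(p) = 1/4 (Q(p) = 1/(3 + 1) = 1/4)
f(o) = 1/4
sqrt(f(-500) - 1383071) = sqrt(1/4 - 1383071) = sqrt(-5532283/4) = I*sqrt(5532283)/2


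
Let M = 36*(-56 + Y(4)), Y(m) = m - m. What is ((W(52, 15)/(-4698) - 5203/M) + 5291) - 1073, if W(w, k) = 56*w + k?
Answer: 2220440527/526176 ≈ 4220.0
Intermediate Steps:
Y(m) = 0
W(w, k) = k + 56*w
M = -2016 (M = 36*(-56 + 0) = 36*(-56) = -2016)
((W(52, 15)/(-4698) - 5203/M) + 5291) - 1073 = (((15 + 56*52)/(-4698) - 5203/(-2016)) + 5291) - 1073 = (((15 + 2912)*(-1/4698) - 5203*(-1/2016)) + 5291) - 1073 = ((2927*(-1/4698) + 5203/2016) + 5291) - 1073 = ((-2927/4698 + 5203/2016) + 5291) - 1073 = (1030159/526176 + 5291) - 1073 = 2785027375/526176 - 1073 = 2220440527/526176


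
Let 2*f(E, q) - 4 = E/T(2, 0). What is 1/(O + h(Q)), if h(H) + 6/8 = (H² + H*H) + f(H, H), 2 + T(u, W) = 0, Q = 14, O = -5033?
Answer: -4/18573 ≈ -0.00021537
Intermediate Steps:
T(u, W) = -2 (T(u, W) = -2 + 0 = -2)
f(E, q) = 2 - E/4 (f(E, q) = 2 + (E/(-2))/2 = 2 + (E*(-½))/2 = 2 + (-E/2)/2 = 2 - E/4)
h(H) = 5/4 + 2*H² - H/4 (h(H) = -¾ + ((H² + H*H) + (2 - H/4)) = -¾ + ((H² + H²) + (2 - H/4)) = -¾ + (2*H² + (2 - H/4)) = -¾ + (2 + 2*H² - H/4) = 5/4 + 2*H² - H/4)
1/(O + h(Q)) = 1/(-5033 + (5/4 + 2*14² - ¼*14)) = 1/(-5033 + (5/4 + 2*196 - 7/2)) = 1/(-5033 + (5/4 + 392 - 7/2)) = 1/(-5033 + 1559/4) = 1/(-18573/4) = -4/18573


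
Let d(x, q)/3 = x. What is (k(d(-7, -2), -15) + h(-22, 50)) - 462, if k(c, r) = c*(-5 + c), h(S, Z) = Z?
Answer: 134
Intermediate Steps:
d(x, q) = 3*x
(k(d(-7, -2), -15) + h(-22, 50)) - 462 = ((3*(-7))*(-5 + 3*(-7)) + 50) - 462 = (-21*(-5 - 21) + 50) - 462 = (-21*(-26) + 50) - 462 = (546 + 50) - 462 = 596 - 462 = 134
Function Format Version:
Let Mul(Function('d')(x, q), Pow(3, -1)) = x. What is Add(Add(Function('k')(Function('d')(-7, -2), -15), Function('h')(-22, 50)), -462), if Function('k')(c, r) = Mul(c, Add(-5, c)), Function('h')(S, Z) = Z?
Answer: 134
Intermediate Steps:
Function('d')(x, q) = Mul(3, x)
Add(Add(Function('k')(Function('d')(-7, -2), -15), Function('h')(-22, 50)), -462) = Add(Add(Mul(Mul(3, -7), Add(-5, Mul(3, -7))), 50), -462) = Add(Add(Mul(-21, Add(-5, -21)), 50), -462) = Add(Add(Mul(-21, -26), 50), -462) = Add(Add(546, 50), -462) = Add(596, -462) = 134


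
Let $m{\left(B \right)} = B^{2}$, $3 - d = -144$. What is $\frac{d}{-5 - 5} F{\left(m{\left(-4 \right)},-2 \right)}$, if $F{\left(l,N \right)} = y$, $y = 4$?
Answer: $- \frac{294}{5} \approx -58.8$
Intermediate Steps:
$d = 147$ ($d = 3 - -144 = 3 + 144 = 147$)
$F{\left(l,N \right)} = 4$
$\frac{d}{-5 - 5} F{\left(m{\left(-4 \right)},-2 \right)} = \frac{1}{-5 - 5} \cdot 147 \cdot 4 = \frac{1}{-10} \cdot 147 \cdot 4 = \left(- \frac{1}{10}\right) 147 \cdot 4 = \left(- \frac{147}{10}\right) 4 = - \frac{294}{5}$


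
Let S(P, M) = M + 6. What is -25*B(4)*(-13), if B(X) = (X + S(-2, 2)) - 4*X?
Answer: -1300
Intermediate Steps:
S(P, M) = 6 + M
B(X) = 8 - 3*X (B(X) = (X + (6 + 2)) - 4*X = (X + 8) - 4*X = (8 + X) - 4*X = 8 - 3*X)
-25*B(4)*(-13) = -25*(8 - 3*4)*(-13) = -25*(8 - 12)*(-13) = -25*(-4)*(-13) = 100*(-13) = -1300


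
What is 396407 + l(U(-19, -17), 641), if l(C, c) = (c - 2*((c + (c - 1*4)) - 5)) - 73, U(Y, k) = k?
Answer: 394429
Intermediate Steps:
l(C, c) = -55 - 3*c (l(C, c) = (c - 2*((c + (c - 4)) - 5)) - 73 = (c - 2*((c + (-4 + c)) - 5)) - 73 = (c - 2*((-4 + 2*c) - 5)) - 73 = (c - 2*(-9 + 2*c)) - 73 = (c + (18 - 4*c)) - 73 = (18 - 3*c) - 73 = -55 - 3*c)
396407 + l(U(-19, -17), 641) = 396407 + (-55 - 3*641) = 396407 + (-55 - 1923) = 396407 - 1978 = 394429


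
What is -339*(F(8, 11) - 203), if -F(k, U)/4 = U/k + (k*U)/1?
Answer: 380019/2 ≈ 1.9001e+5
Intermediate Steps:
F(k, U) = -4*U*k - 4*U/k (F(k, U) = -4*(U/k + (k*U)/1) = -4*(U/k + (U*k)*1) = -4*(U/k + U*k) = -4*(U*k + U/k) = -4*U*k - 4*U/k)
-339*(F(8, 11) - 203) = -339*(-4*11*(1 + 8**2)/8 - 203) = -339*(-4*11*1/8*(1 + 64) - 203) = -339*(-4*11*1/8*65 - 203) = -339*(-715/2 - 203) = -339*(-1121/2) = 380019/2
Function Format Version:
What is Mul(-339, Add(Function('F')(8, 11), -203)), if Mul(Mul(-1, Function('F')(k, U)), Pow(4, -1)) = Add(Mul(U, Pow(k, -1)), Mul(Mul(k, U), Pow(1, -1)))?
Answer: Rational(380019, 2) ≈ 1.9001e+5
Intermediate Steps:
Function('F')(k, U) = Add(Mul(-4, U, k), Mul(-4, U, Pow(k, -1))) (Function('F')(k, U) = Mul(-4, Add(Mul(U, Pow(k, -1)), Mul(Mul(k, U), Pow(1, -1)))) = Mul(-4, Add(Mul(U, Pow(k, -1)), Mul(Mul(U, k), 1))) = Mul(-4, Add(Mul(U, Pow(k, -1)), Mul(U, k))) = Mul(-4, Add(Mul(U, k), Mul(U, Pow(k, -1)))) = Add(Mul(-4, U, k), Mul(-4, U, Pow(k, -1))))
Mul(-339, Add(Function('F')(8, 11), -203)) = Mul(-339, Add(Mul(-4, 11, Pow(8, -1), Add(1, Pow(8, 2))), -203)) = Mul(-339, Add(Mul(-4, 11, Rational(1, 8), Add(1, 64)), -203)) = Mul(-339, Add(Mul(-4, 11, Rational(1, 8), 65), -203)) = Mul(-339, Add(Rational(-715, 2), -203)) = Mul(-339, Rational(-1121, 2)) = Rational(380019, 2)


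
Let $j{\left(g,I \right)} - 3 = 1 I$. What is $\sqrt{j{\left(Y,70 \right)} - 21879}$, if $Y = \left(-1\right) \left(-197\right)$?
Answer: $i \sqrt{21806} \approx 147.67 i$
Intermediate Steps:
$Y = 197$
$j{\left(g,I \right)} = 3 + I$ ($j{\left(g,I \right)} = 3 + 1 I = 3 + I$)
$\sqrt{j{\left(Y,70 \right)} - 21879} = \sqrt{\left(3 + 70\right) - 21879} = \sqrt{73 - 21879} = \sqrt{-21806} = i \sqrt{21806}$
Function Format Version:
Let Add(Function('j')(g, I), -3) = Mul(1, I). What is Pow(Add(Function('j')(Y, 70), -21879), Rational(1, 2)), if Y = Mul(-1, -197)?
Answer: Mul(I, Pow(21806, Rational(1, 2))) ≈ Mul(147.67, I)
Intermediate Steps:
Y = 197
Function('j')(g, I) = Add(3, I) (Function('j')(g, I) = Add(3, Mul(1, I)) = Add(3, I))
Pow(Add(Function('j')(Y, 70), -21879), Rational(1, 2)) = Pow(Add(Add(3, 70), -21879), Rational(1, 2)) = Pow(Add(73, -21879), Rational(1, 2)) = Pow(-21806, Rational(1, 2)) = Mul(I, Pow(21806, Rational(1, 2)))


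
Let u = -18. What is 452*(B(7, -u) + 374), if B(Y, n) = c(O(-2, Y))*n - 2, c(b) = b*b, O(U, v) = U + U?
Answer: 298320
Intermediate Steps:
O(U, v) = 2*U
c(b) = b²
B(Y, n) = -2 + 16*n (B(Y, n) = (2*(-2))²*n - 2 = (-4)²*n - 2 = 16*n - 2 = -2 + 16*n)
452*(B(7, -u) + 374) = 452*((-2 + 16*(-1*(-18))) + 374) = 452*((-2 + 16*18) + 374) = 452*((-2 + 288) + 374) = 452*(286 + 374) = 452*660 = 298320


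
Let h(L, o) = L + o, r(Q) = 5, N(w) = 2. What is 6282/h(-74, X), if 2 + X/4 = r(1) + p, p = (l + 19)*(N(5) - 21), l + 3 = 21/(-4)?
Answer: -2094/293 ≈ -7.1468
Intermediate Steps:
l = -33/4 (l = -3 + 21/(-4) = -3 + 21*(-1/4) = -3 - 21/4 = -33/4 ≈ -8.2500)
p = -817/4 (p = (-33/4 + 19)*(2 - 21) = (43/4)*(-19) = -817/4 ≈ -204.25)
X = -805 (X = -8 + 4*(5 - 817/4) = -8 + 4*(-797/4) = -8 - 797 = -805)
6282/h(-74, X) = 6282/(-74 - 805) = 6282/(-879) = 6282*(-1/879) = -2094/293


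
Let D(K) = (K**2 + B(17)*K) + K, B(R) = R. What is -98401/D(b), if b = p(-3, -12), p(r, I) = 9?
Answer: -98401/243 ≈ -404.94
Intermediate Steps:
b = 9
D(K) = K**2 + 18*K (D(K) = (K**2 + 17*K) + K = K**2 + 18*K)
-98401/D(b) = -98401*1/(9*(18 + 9)) = -98401/(9*27) = -98401/243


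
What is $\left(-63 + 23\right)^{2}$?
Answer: $1600$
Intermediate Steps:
$\left(-63 + 23\right)^{2} = \left(-40\right)^{2} = 1600$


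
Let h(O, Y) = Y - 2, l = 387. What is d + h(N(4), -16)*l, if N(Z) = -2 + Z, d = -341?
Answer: -7307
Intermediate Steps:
h(O, Y) = -2 + Y
d + h(N(4), -16)*l = -341 + (-2 - 16)*387 = -341 - 18*387 = -341 - 6966 = -7307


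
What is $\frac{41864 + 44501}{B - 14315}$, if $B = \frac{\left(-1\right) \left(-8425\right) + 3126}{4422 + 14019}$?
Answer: $- \frac{1592656965}{263971364} \approx -6.0334$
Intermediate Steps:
$B = \frac{11551}{18441}$ ($B = \frac{8425 + 3126}{18441} = 11551 \cdot \frac{1}{18441} = \frac{11551}{18441} \approx 0.62638$)
$\frac{41864 + 44501}{B - 14315} = \frac{41864 + 44501}{\frac{11551}{18441} - 14315} = \frac{86365}{- \frac{263971364}{18441}} = 86365 \left(- \frac{18441}{263971364}\right) = - \frac{1592656965}{263971364}$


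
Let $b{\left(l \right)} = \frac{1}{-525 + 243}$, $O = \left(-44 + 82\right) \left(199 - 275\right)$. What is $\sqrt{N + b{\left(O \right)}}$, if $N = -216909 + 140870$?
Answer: $\frac{i \sqrt{6046925718}}{282} \approx 275.75 i$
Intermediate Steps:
$N = -76039$
$O = -2888$ ($O = 38 \left(-76\right) = -2888$)
$b{\left(l \right)} = - \frac{1}{282}$ ($b{\left(l \right)} = \frac{1}{-282} = - \frac{1}{282}$)
$\sqrt{N + b{\left(O \right)}} = \sqrt{-76039 - \frac{1}{282}} = \sqrt{- \frac{21442999}{282}} = \frac{i \sqrt{6046925718}}{282}$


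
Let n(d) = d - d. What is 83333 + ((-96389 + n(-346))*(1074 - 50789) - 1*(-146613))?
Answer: 4792209081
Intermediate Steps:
n(d) = 0
83333 + ((-96389 + n(-346))*(1074 - 50789) - 1*(-146613)) = 83333 + ((-96389 + 0)*(1074 - 50789) - 1*(-146613)) = 83333 + (-96389*(-49715) + 146613) = 83333 + (4791979135 + 146613) = 83333 + 4792125748 = 4792209081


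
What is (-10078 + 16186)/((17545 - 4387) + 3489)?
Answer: 2036/5549 ≈ 0.36691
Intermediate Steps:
(-10078 + 16186)/((17545 - 4387) + 3489) = 6108/(13158 + 3489) = 6108/16647 = 6108*(1/16647) = 2036/5549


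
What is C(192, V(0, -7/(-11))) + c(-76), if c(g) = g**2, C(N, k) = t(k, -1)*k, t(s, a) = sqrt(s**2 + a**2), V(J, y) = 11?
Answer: 5776 + 11*sqrt(122) ≈ 5897.5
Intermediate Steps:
t(s, a) = sqrt(a**2 + s**2)
C(N, k) = k*sqrt(1 + k**2) (C(N, k) = sqrt((-1)**2 + k**2)*k = sqrt(1 + k**2)*k = k*sqrt(1 + k**2))
C(192, V(0, -7/(-11))) + c(-76) = 11*sqrt(1 + 11**2) + (-76)**2 = 11*sqrt(1 + 121) + 5776 = 11*sqrt(122) + 5776 = 5776 + 11*sqrt(122)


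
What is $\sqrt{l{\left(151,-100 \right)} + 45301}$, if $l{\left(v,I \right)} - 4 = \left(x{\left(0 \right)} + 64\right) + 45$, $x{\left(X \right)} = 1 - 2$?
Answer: $\sqrt{45413} \approx 213.1$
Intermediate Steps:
$x{\left(X \right)} = -1$ ($x{\left(X \right)} = 1 - 2 = -1$)
$l{\left(v,I \right)} = 112$ ($l{\left(v,I \right)} = 4 + \left(\left(-1 + 64\right) + 45\right) = 4 + \left(63 + 45\right) = 4 + 108 = 112$)
$\sqrt{l{\left(151,-100 \right)} + 45301} = \sqrt{112 + 45301} = \sqrt{45413}$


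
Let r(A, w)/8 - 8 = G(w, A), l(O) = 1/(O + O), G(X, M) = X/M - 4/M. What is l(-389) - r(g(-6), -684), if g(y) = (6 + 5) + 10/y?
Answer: 2863033/5446 ≈ 525.71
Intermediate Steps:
G(X, M) = -4/M + X/M
g(y) = 11 + 10/y
l(O) = 1/(2*O)
r(A, w) = 64 + 8*(-4 + w)/A (r(A, w) = 64 + 8*((-4 + w)/A) = 64 + 8*(-4 + w)/A)
l(-389) - r(g(-6), -684) = (½)/(-389) - 8*(-4 - 684 + 8*(11 + 10/(-6)))/(11 + 10/(-6)) = (½)*(-1/389) - 8*(-4 - 684 + 8*(11 + 10*(-⅙)))/(11 + 10*(-⅙)) = -1/778 - 8*(-4 - 684 + 8*(11 - 5/3))/(11 - 5/3) = -1/778 - 8*(-4 - 684 + 8*(28/3))/28/3 = -1/778 - 8*3*(-4 - 684 + 224/3)/28 = -1/778 - 8*3*(-1840)/(28*3) = -1/778 - 1*(-3680/7) = -1/778 + 3680/7 = 2863033/5446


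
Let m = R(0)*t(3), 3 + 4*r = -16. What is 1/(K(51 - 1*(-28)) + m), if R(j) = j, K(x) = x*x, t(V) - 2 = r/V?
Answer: 1/6241 ≈ 0.00016023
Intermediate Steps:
r = -19/4 (r = -¾ + (¼)*(-16) = -¾ - 4 = -19/4 ≈ -4.7500)
t(V) = 2 - 19/(4*V)
K(x) = x²
m = 0 (m = 0*(2 - 19/4/3) = 0*(2 - 19/4*⅓) = 0*(2 - 19/12) = 0*(5/12) = 0)
1/(K(51 - 1*(-28)) + m) = 1/((51 - 1*(-28))² + 0) = 1/((51 + 28)² + 0) = 1/(79² + 0) = 1/(6241 + 0) = 1/6241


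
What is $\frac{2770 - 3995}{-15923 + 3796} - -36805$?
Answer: $\frac{446335460}{12127} \approx 36805.0$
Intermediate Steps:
$\frac{2770 - 3995}{-15923 + 3796} - -36805 = - \frac{1225}{-12127} + 36805 = \left(-1225\right) \left(- \frac{1}{12127}\right) + 36805 = \frac{1225}{12127} + 36805 = \frac{446335460}{12127}$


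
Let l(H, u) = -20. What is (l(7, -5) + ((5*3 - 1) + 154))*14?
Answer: 2072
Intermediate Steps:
(l(7, -5) + ((5*3 - 1) + 154))*14 = (-20 + ((5*3 - 1) + 154))*14 = (-20 + ((15 - 1) + 154))*14 = (-20 + (14 + 154))*14 = (-20 + 168)*14 = 148*14 = 2072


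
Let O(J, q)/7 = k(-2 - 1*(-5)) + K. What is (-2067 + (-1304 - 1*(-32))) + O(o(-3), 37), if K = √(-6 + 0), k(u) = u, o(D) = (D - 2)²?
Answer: -3318 + 7*I*√6 ≈ -3318.0 + 17.146*I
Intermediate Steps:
o(D) = (-2 + D)²
K = I*√6 (K = √(-6) = I*√6 ≈ 2.4495*I)
O(J, q) = 21 + 7*I*√6 (O(J, q) = 7*((-2 - 1*(-5)) + I*√6) = 7*((-2 + 5) + I*√6) = 7*(3 + I*√6) = 21 + 7*I*√6)
(-2067 + (-1304 - 1*(-32))) + O(o(-3), 37) = (-2067 + (-1304 - 1*(-32))) + (21 + 7*I*√6) = (-2067 + (-1304 + 32)) + (21 + 7*I*√6) = (-2067 - 1272) + (21 + 7*I*√6) = -3339 + (21 + 7*I*√6) = -3318 + 7*I*√6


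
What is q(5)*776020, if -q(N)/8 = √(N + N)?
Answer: -6208160*√10 ≈ -1.9632e+7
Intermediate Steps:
q(N) = -8*√2*√N (q(N) = -8*√(N + N) = -8*√2*√N)
q(5)*776020 = -8*√2*√5*776020 = -8*√10*776020 = -6208160*√10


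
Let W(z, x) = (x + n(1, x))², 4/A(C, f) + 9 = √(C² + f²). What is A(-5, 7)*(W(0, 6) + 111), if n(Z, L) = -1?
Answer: -4896/7 - 544*√74/7 ≈ -1368.0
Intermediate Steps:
A(C, f) = 4/(-9 + √(C² + f²))
W(z, x) = (-1 + x)² (W(z, x) = (x - 1)² = (-1 + x)²)
A(-5, 7)*(W(0, 6) + 111) = (4/(-9 + √((-5)² + 7²)))*((-1 + 6)² + 111) = (4/(-9 + √(25 + 49)))*(5² + 111) = (4/(-9 + √74))*(25 + 111) = (4/(-9 + √74))*136 = 544/(-9 + √74)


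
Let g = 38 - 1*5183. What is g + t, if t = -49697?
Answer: -54842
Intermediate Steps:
g = -5145 (g = 38 - 5183 = -5145)
g + t = -5145 - 49697 = -54842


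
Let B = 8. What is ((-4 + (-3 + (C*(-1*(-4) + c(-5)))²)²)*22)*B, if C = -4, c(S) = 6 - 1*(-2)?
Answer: 931849072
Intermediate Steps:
c(S) = 8 (c(S) = 6 + 2 = 8)
((-4 + (-3 + (C*(-1*(-4) + c(-5)))²)²)*22)*B = ((-4 + (-3 + (-4*(-1*(-4) + 8))²)²)*22)*8 = ((-4 + (-3 + (-4*(4 + 8))²)²)*22)*8 = ((-4 + (-3 + (-4*12)²)²)*22)*8 = ((-4 + (-3 + (-48)²)²)*22)*8 = ((-4 + (-3 + 2304)²)*22)*8 = ((-4 + 2301²)*22)*8 = ((-4 + 5294601)*22)*8 = (5294597*22)*8 = 116481134*8 = 931849072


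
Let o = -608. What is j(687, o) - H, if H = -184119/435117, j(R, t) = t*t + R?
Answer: 53715400062/145039 ≈ 3.7035e+5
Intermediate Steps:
j(R, t) = R + t² (j(R, t) = t² + R = R + t²)
H = -61373/145039 (H = -184119*1/435117 = -61373/145039 ≈ -0.42315)
j(687, o) - H = (687 + (-608)²) - 1*(-61373/145039) = (687 + 369664) + 61373/145039 = 370351 + 61373/145039 = 53715400062/145039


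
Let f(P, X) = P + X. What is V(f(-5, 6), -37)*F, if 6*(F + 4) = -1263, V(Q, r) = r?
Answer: 15873/2 ≈ 7936.5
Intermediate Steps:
F = -429/2 (F = -4 + (⅙)*(-1263) = -4 - 421/2 = -429/2 ≈ -214.50)
V(f(-5, 6), -37)*F = -37*(-429/2) = 15873/2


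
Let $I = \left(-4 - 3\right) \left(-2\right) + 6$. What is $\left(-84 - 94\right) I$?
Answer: $-3560$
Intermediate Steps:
$I = 20$ ($I = \left(-7\right) \left(-2\right) + 6 = 14 + 6 = 20$)
$\left(-84 - 94\right) I = \left(-84 - 94\right) 20 = \left(-178\right) 20 = -3560$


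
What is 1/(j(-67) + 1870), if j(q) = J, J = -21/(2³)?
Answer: 8/14939 ≈ 0.00053551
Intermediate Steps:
J = -21/8 ≈ -2.6250
j(q) = -21/8
1/(j(-67) + 1870) = 1/(-21/8 + 1870) = 1/(14939/8) = 8/14939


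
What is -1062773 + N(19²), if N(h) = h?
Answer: -1062412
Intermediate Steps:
-1062773 + N(19²) = -1062773 + 19² = -1062773 + 361 = -1062412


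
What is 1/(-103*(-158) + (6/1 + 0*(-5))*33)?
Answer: 1/16472 ≈ 6.0709e-5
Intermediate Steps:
1/(-103*(-158) + (6/1 + 0*(-5))*33) = 1/(16274 + (6*1 + 0)*33) = 1/(16274 + (6 + 0)*33) = 1/(16274 + 6*33) = 1/(16274 + 198) = 1/16472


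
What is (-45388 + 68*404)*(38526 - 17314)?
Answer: -380034192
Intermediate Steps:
(-45388 + 68*404)*(38526 - 17314) = (-45388 + 27472)*21212 = -17916*21212 = -380034192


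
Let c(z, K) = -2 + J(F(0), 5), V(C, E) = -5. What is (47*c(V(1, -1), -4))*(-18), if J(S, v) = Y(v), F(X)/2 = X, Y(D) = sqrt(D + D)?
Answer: 1692 - 846*sqrt(10) ≈ -983.29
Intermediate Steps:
Y(D) = sqrt(2)*sqrt(D) (Y(D) = sqrt(2*D) = sqrt(2)*sqrt(D))
F(X) = 2*X
J(S, v) = sqrt(2)*sqrt(v)
c(z, K) = -2 + sqrt(10) (c(z, K) = -2 + sqrt(2)*sqrt(5) = -2 + sqrt(10))
(47*c(V(1, -1), -4))*(-18) = (47*(-2 + sqrt(10)))*(-18) = (-94 + 47*sqrt(10))*(-18) = 1692 - 846*sqrt(10)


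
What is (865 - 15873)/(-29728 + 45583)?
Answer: -2144/2265 ≈ -0.94658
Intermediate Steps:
(865 - 15873)/(-29728 + 45583) = -15008/15855 = -15008*1/15855 = -2144/2265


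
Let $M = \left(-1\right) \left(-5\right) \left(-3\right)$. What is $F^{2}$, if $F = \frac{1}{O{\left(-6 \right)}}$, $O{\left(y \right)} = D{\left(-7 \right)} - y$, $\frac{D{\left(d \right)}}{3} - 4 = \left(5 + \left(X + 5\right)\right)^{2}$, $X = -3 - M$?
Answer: $\frac{1}{2160900} \approx 4.6277 \cdot 10^{-7}$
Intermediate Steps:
$M = -15$ ($M = 5 \left(-3\right) = -15$)
$X = 12$ ($X = -3 - -15 = -3 + 15 = 12$)
$D{\left(d \right)} = 1464$ ($D{\left(d \right)} = 12 + 3 \left(5 + \left(12 + 5\right)\right)^{2} = 12 + 3 \left(5 + 17\right)^{2} = 12 + 3 \cdot 22^{2} = 12 + 3 \cdot 484 = 12 + 1452 = 1464$)
$O{\left(y \right)} = 1464 - y$
$F = \frac{1}{1470}$ ($F = \frac{1}{1464 - -6} = \frac{1}{1464 + 6} = \frac{1}{1470} \approx 0.00068027$)
$F^{2} = \left(\frac{1}{1470}\right)^{2} = \frac{1}{2160900}$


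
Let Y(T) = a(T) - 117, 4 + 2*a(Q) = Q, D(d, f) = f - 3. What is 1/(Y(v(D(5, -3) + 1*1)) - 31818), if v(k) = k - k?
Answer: -1/31937 ≈ -3.1312e-5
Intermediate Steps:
D(d, f) = -3 + f
a(Q) = -2 + Q/2
v(k) = 0
Y(T) = -119 + T/2 (Y(T) = (-2 + T/2) - 117 = -119 + T/2)
1/(Y(v(D(5, -3) + 1*1)) - 31818) = 1/((-119 + (½)*0) - 31818) = 1/((-119 + 0) - 31818) = 1/(-119 - 31818) = 1/(-31937) = -1/31937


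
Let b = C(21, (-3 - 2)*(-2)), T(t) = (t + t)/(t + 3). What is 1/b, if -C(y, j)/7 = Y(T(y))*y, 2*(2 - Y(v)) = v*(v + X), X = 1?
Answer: 32/1911 ≈ 0.016745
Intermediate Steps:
T(t) = 2*t/(3 + t) (T(t) = (2*t)/(3 + t) = 2*t/(3 + t))
Y(v) = 2 - v*(1 + v)/2 (Y(v) = 2 - v*(v + 1)/2 = 2 - v*(1 + v)/2)
C(y, j) = -7*y*(2 - y/(3 + y) - 2*y²/(3 + y)²) (C(y, j) = -7*(2 - y/(3 + y) - 4*y²/(3 + y)²/2)*y = -7*(2 - y/(3 + y) - 2*y²/(3 + y)²)*y = -7*y*(2 - y/(3 + y) - 2*y²/(3 + y)²))
b = 1911/32 (b = 7*21*(-18 + 21² - 9*21)/(9 + 21² + 6*21) = 7*21*(-18 + 441 - 189)/(9 + 441 + 126) = 7*21*234/576 = 7*21*(1/576)*234 = 1911/32 ≈ 59.719)
1/b = 1/(1911/32) = 32/1911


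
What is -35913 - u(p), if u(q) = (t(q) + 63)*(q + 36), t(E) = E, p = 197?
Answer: -96493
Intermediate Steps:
u(q) = (36 + q)*(63 + q) (u(q) = (q + 63)*(q + 36) = (63 + q)*(36 + q) = (36 + q)*(63 + q))
-35913 - u(p) = -35913 - (2268 + 197² + 99*197) = -35913 - (2268 + 38809 + 19503) = -35913 - 1*60580 = -35913 - 60580 = -96493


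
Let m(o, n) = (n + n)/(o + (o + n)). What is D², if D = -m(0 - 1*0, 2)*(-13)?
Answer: 676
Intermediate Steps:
m(o, n) = 2*n/(n + 2*o) (m(o, n) = (2*n)/(o + (n + o)) = (2*n)/(n + 2*o) = 2*n/(n + 2*o))
D = 26 (D = -2*2/(2 + 2*(0 - 1*0))*(-13) = -2*2/(2 + 2*(0 + 0))*(-13) = -2*2/(2 + 2*0)*(-13) = -2*2/(2 + 0)*(-13) = -2*2/2*(-13) = -2*2*(½)*(-13) = -2*(-13) = -1*(-26) = 26)
D² = 26² = 676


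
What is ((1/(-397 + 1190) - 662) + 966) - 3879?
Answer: -2834974/793 ≈ -3575.0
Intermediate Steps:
((1/(-397 + 1190) - 662) + 966) - 3879 = ((1/793 - 662) + 966) - 3879 = (-524965/793 + 966) - 3879 = 241073/793 - 3879 = -2834974/793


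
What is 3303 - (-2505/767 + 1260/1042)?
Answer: 1320723816/399607 ≈ 3305.1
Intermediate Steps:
3303 - (-2505/767 + 1260/1042) = 3303 - (-2505*1/767 + 1260*(1/1042)) = 3303 - (-2505/767 + 630/521) = 3303 - 1*(-821895/399607) = 3303 + 821895/399607 = 1320723816/399607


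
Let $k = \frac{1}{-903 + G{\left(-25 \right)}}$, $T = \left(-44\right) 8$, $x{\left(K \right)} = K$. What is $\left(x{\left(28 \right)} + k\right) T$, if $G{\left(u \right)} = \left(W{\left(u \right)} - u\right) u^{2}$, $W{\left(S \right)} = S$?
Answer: $- \frac{8899616}{903} \approx -9855.6$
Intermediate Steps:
$T = -352$
$G{\left(u \right)} = 0$ ($G{\left(u \right)} = \left(u - u\right) u^{2} = 0 u^{2} = 0$)
$k = - \frac{1}{903}$ ($k = \frac{1}{-903 + 0} = \frac{1}{-903} = - \frac{1}{903} \approx -0.0011074$)
$\left(x{\left(28 \right)} + k\right) T = \left(28 - \frac{1}{903}\right) \left(-352\right) = \frac{25283}{903} \left(-352\right) = - \frac{8899616}{903}$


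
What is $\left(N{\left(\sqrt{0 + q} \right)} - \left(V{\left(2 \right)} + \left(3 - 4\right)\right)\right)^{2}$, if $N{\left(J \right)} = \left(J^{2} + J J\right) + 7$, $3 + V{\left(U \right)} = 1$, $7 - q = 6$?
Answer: $144$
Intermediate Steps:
$q = 1$ ($q = 7 - 6 = 1$)
$V{\left(U \right)} = -2$ ($V{\left(U \right)} = -3 + 1 = -2$)
$N{\left(J \right)} = 7 + 2 J^{2}$ ($N{\left(J \right)} = \left(J^{2} + J^{2}\right) + 7 = 2 J^{2} + 7 = 7 + 2 J^{2}$)
$\left(N{\left(\sqrt{0 + q} \right)} - \left(V{\left(2 \right)} + \left(3 - 4\right)\right)\right)^{2} = \left(\left(7 + 2 \left(\sqrt{0 + 1}\right)^{2}\right) - \left(-2 + \left(3 - 4\right)\right)\right)^{2} = \left(\left(7 + 2 \left(\sqrt{1}\right)^{2}\right) - \left(-2 - 1\right)\right)^{2} = \left(\left(7 + 2 \cdot 1^{2}\right) - -3\right)^{2} = \left(\left(7 + 2 \cdot 1\right) + 3\right)^{2} = \left(\left(7 + 2\right) + 3\right)^{2} = \left(9 + 3\right)^{2} = 12^{2} = 144$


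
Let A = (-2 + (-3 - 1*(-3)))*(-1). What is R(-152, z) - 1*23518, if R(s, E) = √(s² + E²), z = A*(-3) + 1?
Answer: -23518 + √23129 ≈ -23366.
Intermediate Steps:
A = 2 (A = (-2 + (-3 + 3))*(-1) = (-2 + 0)*(-1) = -2*(-1) = 2)
z = -5 (z = 2*(-3) + 1 = -6 + 1 = -5)
R(s, E) = √(E² + s²)
R(-152, z) - 1*23518 = √((-5)² + (-152)²) - 1*23518 = √(25 + 23104) - 23518 = √23129 - 23518 = -23518 + √23129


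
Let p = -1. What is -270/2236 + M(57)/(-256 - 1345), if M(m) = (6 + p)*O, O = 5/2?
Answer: -115055/894959 ≈ -0.12856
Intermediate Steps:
O = 5/2 (O = 5*(1/2) = 5/2 ≈ 2.5000)
M(m) = 25/2 (M(m) = (6 - 1)*(5/2) = 5*(5/2) = 25/2)
-270/2236 + M(57)/(-256 - 1345) = -270/2236 + 25/(2*(-256 - 1345)) = -270*1/2236 + (25/2)/(-1601) = -135/1118 + (25/2)*(-1/1601) = -135/1118 - 25/3202 = -115055/894959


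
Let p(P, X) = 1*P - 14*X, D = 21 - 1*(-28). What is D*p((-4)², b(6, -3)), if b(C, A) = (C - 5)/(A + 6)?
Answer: 1666/3 ≈ 555.33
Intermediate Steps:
D = 49 (D = 21 + 28 = 49)
b(C, A) = (-5 + C)/(6 + A)
p(P, X) = P - 14*X
D*p((-4)², b(6, -3)) = 49*((-4)² - 14*(-5 + 6)/(6 - 3)) = 49*(16 - 14/3) = 49*(34/3) = 1666/3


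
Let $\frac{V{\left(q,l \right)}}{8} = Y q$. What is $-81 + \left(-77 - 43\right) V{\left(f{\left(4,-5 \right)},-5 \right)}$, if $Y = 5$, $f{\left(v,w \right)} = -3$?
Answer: $14319$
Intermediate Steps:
$V{\left(q,l \right)} = 40 q$ ($V{\left(q,l \right)} = 8 \cdot 5 q = 40 q$)
$-81 + \left(-77 - 43\right) V{\left(f{\left(4,-5 \right)},-5 \right)} = -81 + \left(-77 - 43\right) 40 \left(-3\right) = -81 - -14400 = -81 + 14400 = 14319$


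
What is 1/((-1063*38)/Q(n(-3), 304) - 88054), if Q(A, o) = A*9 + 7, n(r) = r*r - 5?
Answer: -43/3826716 ≈ -1.1237e-5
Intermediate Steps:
n(r) = -5 + r**2 (n(r) = r**2 - 5 = -5 + r**2)
Q(A, o) = 7 + 9*A (Q(A, o) = 9*A + 7 = 7 + 9*A)
1/((-1063*38)/Q(n(-3), 304) - 88054) = 1/((-1063*38)/(7 + 9*(-5 + (-3)**2)) - 88054) = 1/(-40394/(7 + 9*(-5 + 9)) - 88054) = 1/(-40394/(7 + 9*4) - 88054) = 1/(-40394/(7 + 36) - 88054) = 1/(-40394/43 - 88054) = 1/(-3826716/43) = -43/3826716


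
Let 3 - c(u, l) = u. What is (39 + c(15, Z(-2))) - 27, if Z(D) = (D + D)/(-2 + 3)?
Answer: 0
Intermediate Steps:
Z(D) = 2*D (Z(D) = (2*D)/1 = (2*D)*1 = 2*D)
c(u, l) = 3 - u
(39 + c(15, Z(-2))) - 27 = (39 + (3 - 1*15)) - 27 = (39 + (3 - 15)) - 27 = (39 - 12) - 27 = 27 - 27 = 0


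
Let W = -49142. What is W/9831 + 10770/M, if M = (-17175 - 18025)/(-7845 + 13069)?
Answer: -6935577991/4325640 ≈ -1603.4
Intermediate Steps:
M = -4400/653 (M = -35200/5224 = -35200*1/5224 = -4400/653 ≈ -6.7381)
W/9831 + 10770/M = -49142/9831 + 10770/(-4400/653) = -49142*1/9831 + 10770*(-653/4400) = -49142/9831 - 703281/440 = -6935577991/4325640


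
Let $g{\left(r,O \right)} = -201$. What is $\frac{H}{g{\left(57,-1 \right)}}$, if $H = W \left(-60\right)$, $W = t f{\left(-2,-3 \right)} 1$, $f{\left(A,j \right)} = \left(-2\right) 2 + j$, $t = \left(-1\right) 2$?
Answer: $\frac{280}{67} \approx 4.1791$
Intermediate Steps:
$t = -2$
$f{\left(A,j \right)} = -4 + j$
$W = 14$ ($W = - 2 \left(-4 - 3\right) 1 = \left(-2\right) \left(-7\right) 1 = 14 \cdot 1 = 14$)
$H = -840$ ($H = 14 \left(-60\right) = -840$)
$\frac{H}{g{\left(57,-1 \right)}} = - \frac{840}{-201} = \left(-840\right) \left(- \frac{1}{201}\right) = \frac{280}{67}$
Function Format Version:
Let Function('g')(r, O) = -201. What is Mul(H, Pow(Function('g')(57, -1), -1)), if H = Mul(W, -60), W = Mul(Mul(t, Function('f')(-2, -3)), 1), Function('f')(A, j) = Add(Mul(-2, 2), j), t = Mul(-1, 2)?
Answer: Rational(280, 67) ≈ 4.1791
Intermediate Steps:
t = -2
Function('f')(A, j) = Add(-4, j)
W = 14 (W = Mul(Mul(-2, Add(-4, -3)), 1) = Mul(Mul(-2, -7), 1) = Mul(14, 1) = 14)
H = -840 (H = Mul(14, -60) = -840)
Mul(H, Pow(Function('g')(57, -1), -1)) = Mul(-840, Pow(-201, -1)) = Mul(-840, Rational(-1, 201)) = Rational(280, 67)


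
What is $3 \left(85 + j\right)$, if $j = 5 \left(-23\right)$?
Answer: $-90$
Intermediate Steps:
$j = -115$
$3 \left(85 + j\right) = 3 \left(85 - 115\right) = 3 \left(-30\right) = -90$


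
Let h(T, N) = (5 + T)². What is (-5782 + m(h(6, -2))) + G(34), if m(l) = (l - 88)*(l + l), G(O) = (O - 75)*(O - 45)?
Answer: 2655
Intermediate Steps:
G(O) = (-75 + O)*(-45 + O)
m(l) = 2*l*(-88 + l) (m(l) = (-88 + l)*(2*l) = 2*l*(-88 + l))
(-5782 + m(h(6, -2))) + G(34) = (-5782 + 2*(5 + 6)²*(-88 + (5 + 6)²)) + (3375 + 34² - 120*34) = (-5782 + 2*11²*(-88 + 11²)) + (3375 + 1156 - 4080) = (-5782 + 2*121*(-88 + 121)) + 451 = (-5782 + 2*121*33) + 451 = (-5782 + 7986) + 451 = 2204 + 451 = 2655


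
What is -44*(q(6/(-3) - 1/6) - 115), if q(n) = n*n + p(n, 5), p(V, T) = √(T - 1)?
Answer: 42889/9 ≈ 4765.4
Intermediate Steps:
p(V, T) = √(-1 + T)
q(n) = 2 + n² (q(n) = n*n + √(-1 + 5) = n² + √4 = n² + 2 = 2 + n²)
-44*(q(6/(-3) - 1/6) - 115) = -44*((2 + (6/(-3) - 1/6)²) - 115) = -44*((2 + (6*(-⅓) - 1*⅙)²) - 115) = -44*((2 + (-2 - ⅙)²) - 115) = -44*((2 + (-13/6)²) - 115) = -44*((2 + 169/36) - 115) = -44*(241/36 - 115) = -44*(-3899/36) = 42889/9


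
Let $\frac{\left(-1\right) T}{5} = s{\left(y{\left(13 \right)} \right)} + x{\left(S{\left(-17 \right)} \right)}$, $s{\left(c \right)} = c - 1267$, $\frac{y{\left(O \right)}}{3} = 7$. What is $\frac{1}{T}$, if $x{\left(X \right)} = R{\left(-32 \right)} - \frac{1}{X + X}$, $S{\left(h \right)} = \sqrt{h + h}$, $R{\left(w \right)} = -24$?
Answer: $\frac{34544}{219354401} + \frac{2 i \sqrt{34}}{1096772005} \approx 0.00015748 + 1.0633 \cdot 10^{-8} i$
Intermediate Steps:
$y{\left(O \right)} = 21$ ($y{\left(O \right)} = 3 \cdot 7 = 21$)
$s{\left(c \right)} = -1267 + c$
$S{\left(h \right)} = \sqrt{2} \sqrt{h}$ ($S{\left(h \right)} = \sqrt{2 h} = \sqrt{2} \sqrt{h}$)
$x{\left(X \right)} = -24 - \frac{1}{2 X}$ ($x{\left(X \right)} = -24 - \frac{1}{X + X} = -24 - \frac{1}{2 X}$)
$T = 6350 - \frac{5 i \sqrt{34}}{68}$ ($T = - 5 \left(\left(-1267 + 21\right) - \left(24 + \frac{1}{2 \sqrt{2} \sqrt{-17}}\right)\right) = - 5 \left(-1246 - \left(24 + \frac{1}{2 \sqrt{2} i \sqrt{17}}\right)\right) = - 5 \left(-1246 - \left(24 + \frac{1}{2 i \sqrt{34}}\right)\right) = - 5 \left(-1246 - \left(24 + \frac{\left(- \frac{1}{34}\right) i \sqrt{34}}{2}\right)\right) = - 5 \left(-1246 - \left(24 - \frac{i \sqrt{34}}{68}\right)\right) = - 5 \left(-1270 + \frac{i \sqrt{34}}{68}\right) = 6350 - \frac{5 i \sqrt{34}}{68} \approx 6350.0 - 0.42875 i$)
$\frac{1}{T} = \frac{1}{6350 - \frac{5 i \sqrt{34}}{68}}$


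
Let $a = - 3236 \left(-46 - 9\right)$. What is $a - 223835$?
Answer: $-45855$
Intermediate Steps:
$a = 177980$ ($a = - 3236 \left(-46 - 9\right) = \left(-3236\right) \left(-55\right) = 177980$)
$a - 223835 = 177980 - 223835 = -45855$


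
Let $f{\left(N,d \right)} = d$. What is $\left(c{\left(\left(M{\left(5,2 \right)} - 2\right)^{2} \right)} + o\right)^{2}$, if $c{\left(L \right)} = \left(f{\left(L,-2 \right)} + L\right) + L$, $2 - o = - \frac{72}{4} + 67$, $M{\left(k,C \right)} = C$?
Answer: $2401$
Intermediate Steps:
$o = -47$ ($o = 2 - \left(- \frac{72}{4} + 67\right) = 2 - \left(\left(-72\right) \frac{1}{4} + 67\right) = 2 - \left(-18 + 67\right) = 2 - 49 = -47$)
$c{\left(L \right)} = -2 + 2 L$ ($c{\left(L \right)} = \left(-2 + L\right) + L = -2 + 2 L$)
$\left(c{\left(\left(M{\left(5,2 \right)} - 2\right)^{2} \right)} + o\right)^{2} = \left(\left(-2 + 2 \left(2 - 2\right)^{2}\right) - 47\right)^{2} = \left(\left(-2 + 2 \cdot 0^{2}\right) - 47\right)^{2} = \left(\left(-2 + 2 \cdot 0\right) - 47\right)^{2} = \left(\left(-2 + 0\right) - 47\right)^{2} = \left(-2 - 47\right)^{2} = \left(-49\right)^{2} = 2401$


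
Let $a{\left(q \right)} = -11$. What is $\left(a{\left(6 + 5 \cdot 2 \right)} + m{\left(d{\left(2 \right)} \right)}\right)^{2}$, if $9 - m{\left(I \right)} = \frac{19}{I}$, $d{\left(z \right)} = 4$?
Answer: $\frac{729}{16} \approx 45.563$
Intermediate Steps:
$m{\left(I \right)} = 9 - \frac{19}{I}$
$\left(a{\left(6 + 5 \cdot 2 \right)} + m{\left(d{\left(2 \right)} \right)}\right)^{2} = \left(-11 + \left(9 - \frac{19}{4}\right)\right)^{2} = \left(-11 + \frac{17}{4}\right)^{2} = \left(- \frac{27}{4}\right)^{2} = \frac{729}{16}$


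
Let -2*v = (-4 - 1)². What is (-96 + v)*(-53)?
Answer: 11501/2 ≈ 5750.5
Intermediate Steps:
v = -25/2 (v = -(-4 - 1)²/2 = -½*(-5)² = -½*25 = -25/2 ≈ -12.500)
(-96 + v)*(-53) = (-96 - 25/2)*(-53) = -217/2*(-53) = 11501/2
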